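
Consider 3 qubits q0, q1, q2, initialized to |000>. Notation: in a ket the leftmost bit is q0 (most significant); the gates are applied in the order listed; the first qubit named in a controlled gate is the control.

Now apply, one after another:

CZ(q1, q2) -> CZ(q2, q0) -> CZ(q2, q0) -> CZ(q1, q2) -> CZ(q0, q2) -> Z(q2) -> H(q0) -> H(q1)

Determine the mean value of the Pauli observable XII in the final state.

In the final state, XII has expectation 1. Key observation: gates 1-4 undo each other exactly, leaving only the rest of the circuit to track.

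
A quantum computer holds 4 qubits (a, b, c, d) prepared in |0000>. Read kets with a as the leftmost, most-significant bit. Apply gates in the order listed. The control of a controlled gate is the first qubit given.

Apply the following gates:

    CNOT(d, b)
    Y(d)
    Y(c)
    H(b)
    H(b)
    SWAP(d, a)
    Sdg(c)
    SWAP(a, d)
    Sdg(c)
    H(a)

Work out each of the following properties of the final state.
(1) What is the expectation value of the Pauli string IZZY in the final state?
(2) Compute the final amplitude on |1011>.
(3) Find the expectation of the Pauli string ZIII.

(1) The expectation value of IZZY is 0. Key observation: the block from step 4 through step 5 cancels to the identity and can be dropped.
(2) |1011> carries amplitude sqrt(2)/2 in the final state.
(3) In the final state, ZIII has expectation 0.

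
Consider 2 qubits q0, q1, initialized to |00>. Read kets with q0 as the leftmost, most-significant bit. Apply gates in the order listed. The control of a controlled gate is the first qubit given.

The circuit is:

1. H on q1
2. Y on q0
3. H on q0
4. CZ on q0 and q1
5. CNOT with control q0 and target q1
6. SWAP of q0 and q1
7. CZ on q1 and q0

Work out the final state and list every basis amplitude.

After the circuit, the state carries amplitude I/2 on |00>, I/2 on |01>, I/2 on |10>, I/2 on |11>.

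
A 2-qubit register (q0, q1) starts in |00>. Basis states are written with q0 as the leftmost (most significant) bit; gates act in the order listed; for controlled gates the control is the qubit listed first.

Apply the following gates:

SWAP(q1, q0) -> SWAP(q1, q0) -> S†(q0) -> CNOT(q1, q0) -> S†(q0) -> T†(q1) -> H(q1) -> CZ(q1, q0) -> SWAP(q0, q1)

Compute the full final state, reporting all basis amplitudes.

The final amplitudes are sqrt(2)/2 on |00>, 0 on |01>, sqrt(2)/2 on |10>, 0 on |11>.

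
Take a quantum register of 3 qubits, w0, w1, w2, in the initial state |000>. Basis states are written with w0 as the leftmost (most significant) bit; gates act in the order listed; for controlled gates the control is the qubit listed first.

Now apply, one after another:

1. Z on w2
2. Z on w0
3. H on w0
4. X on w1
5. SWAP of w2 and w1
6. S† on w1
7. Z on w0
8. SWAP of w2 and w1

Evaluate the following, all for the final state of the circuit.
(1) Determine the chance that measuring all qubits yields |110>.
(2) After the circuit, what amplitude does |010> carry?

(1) Outcome |110> occurs with probability 1/2.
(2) |010> carries amplitude sqrt(2)/2 in the final state.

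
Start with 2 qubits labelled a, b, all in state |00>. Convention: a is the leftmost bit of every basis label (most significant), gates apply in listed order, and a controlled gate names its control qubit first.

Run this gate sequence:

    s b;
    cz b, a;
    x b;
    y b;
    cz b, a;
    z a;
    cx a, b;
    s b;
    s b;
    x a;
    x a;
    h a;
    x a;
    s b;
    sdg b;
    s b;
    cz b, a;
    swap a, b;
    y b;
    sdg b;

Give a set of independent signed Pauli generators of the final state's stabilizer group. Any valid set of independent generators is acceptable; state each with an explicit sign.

One valid set of independent stabilizer generators is +IY, +ZI (any independent generating set of the same group is equally correct).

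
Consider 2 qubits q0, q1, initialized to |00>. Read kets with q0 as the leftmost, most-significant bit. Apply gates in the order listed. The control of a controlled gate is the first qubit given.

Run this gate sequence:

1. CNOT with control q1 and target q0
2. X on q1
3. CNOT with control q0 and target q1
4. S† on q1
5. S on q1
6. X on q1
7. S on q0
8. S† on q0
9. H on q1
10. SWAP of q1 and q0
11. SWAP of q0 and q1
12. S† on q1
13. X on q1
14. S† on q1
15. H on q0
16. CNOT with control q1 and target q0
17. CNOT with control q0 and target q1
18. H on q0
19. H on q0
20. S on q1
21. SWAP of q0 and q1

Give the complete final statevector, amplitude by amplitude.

The resulting statevector has amplitude -I/2 on |00>, -I/2 on |01>, 1/2 on |10>, 1/2 on |11>. Key observation: steps 7-8 multiply out to the identity, so the circuit reduces to the remaining gates.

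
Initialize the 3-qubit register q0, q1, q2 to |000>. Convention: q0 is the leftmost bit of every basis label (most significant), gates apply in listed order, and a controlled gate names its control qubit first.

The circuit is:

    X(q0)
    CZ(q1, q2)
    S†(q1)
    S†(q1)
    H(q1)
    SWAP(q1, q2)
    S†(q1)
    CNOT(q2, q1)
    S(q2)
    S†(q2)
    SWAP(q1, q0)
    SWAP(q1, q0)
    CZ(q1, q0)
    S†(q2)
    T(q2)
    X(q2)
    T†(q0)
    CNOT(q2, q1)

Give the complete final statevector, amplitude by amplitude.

The final amplitudes are sqrt(2)*I/2 on |110>, -sqrt(2)*exp(3*I*pi/4)/2 on |111>, and 0 on every other basis state.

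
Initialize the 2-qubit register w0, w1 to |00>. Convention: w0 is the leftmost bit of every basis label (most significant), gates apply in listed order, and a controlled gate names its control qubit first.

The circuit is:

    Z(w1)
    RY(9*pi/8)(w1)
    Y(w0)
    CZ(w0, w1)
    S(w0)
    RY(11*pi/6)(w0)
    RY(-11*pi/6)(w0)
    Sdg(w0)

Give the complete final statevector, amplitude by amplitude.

The resulting statevector has amplitude 0 on |00>, 0 on |01>, -I*sin(pi/16) on |10>, -I*cos(pi/16) on |11>. Key observation: steps 5-8 multiply out to the identity, so the circuit reduces to the remaining gates.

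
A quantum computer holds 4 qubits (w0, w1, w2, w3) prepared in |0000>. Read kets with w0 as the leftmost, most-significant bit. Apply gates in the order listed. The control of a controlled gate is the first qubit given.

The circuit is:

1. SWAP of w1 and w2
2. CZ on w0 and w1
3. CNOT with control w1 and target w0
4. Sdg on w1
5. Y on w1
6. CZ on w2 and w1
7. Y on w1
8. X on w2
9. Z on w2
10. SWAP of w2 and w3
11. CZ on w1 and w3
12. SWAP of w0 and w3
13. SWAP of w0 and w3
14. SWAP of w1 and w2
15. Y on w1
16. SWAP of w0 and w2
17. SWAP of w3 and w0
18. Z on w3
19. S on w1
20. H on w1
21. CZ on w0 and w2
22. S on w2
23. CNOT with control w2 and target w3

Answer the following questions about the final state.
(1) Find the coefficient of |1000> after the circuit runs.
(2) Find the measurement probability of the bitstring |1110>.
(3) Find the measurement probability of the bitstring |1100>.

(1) The amplitude on |1000> is sqrt(2)/2. Key observation: steps 12-13 multiply out to the identity, so the circuit reduces to the remaining gates.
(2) The probability of measuring |1110> is 0.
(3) Outcome |1100> occurs with probability 1/2.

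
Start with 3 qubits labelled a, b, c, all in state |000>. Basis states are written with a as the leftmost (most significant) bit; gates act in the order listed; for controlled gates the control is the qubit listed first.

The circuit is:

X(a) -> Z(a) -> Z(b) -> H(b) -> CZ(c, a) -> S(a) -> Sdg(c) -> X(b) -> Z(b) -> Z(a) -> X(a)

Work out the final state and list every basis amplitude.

After the circuit, the state carries amplitude sqrt(2)*I/2 on |000>, -sqrt(2)*I/2 on |010>, and 0 on every other basis state.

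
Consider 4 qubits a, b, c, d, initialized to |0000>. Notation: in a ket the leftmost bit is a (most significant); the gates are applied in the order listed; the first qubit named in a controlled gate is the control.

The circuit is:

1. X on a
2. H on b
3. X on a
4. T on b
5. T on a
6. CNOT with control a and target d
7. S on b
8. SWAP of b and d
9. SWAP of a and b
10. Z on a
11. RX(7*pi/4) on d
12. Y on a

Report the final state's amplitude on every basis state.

After the circuit, the state carries amplitude -sqrt(2)*I*sqrt(sqrt(2) + 2)/4 + sqrt(2)*sqrt(2 - sqrt(2))*exp(3*I*pi/4)/4 on |1000>, sqrt(2)*(sqrt(2 - sqrt(2)) + sqrt(sqrt(2) + 2)*exp(I*pi/4))/4 on |1001>, and 0 on every other basis state.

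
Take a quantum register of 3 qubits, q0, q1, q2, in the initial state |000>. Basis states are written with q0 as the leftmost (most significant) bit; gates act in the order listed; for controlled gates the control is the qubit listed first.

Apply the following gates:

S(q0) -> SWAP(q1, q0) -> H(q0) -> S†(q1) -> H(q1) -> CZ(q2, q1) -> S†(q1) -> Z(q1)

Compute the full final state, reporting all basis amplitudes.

After the circuit, the state carries amplitude 1/2 on |000>, 0 on |001>, I/2 on |010>, 0 on |011>, 1/2 on |100>, 0 on |101>, I/2 on |110>, 0 on |111>.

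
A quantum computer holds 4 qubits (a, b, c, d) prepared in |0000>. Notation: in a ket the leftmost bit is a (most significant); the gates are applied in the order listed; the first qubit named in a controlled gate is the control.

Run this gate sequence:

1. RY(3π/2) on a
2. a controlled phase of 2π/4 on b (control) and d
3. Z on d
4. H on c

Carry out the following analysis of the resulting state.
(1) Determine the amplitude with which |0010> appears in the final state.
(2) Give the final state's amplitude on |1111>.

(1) The final state's coefficient on |0010> equals -1/2.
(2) The final state's coefficient on |1111> equals 0.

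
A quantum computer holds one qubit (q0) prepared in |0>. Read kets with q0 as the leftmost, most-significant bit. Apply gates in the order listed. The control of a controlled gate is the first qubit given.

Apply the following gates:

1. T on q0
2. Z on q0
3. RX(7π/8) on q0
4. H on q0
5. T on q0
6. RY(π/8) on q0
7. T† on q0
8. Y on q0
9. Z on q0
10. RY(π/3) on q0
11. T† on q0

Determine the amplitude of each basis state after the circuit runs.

The resulting statevector has amplitude sqrt(2)*sin(7*pi/16)*cos(pi/16)/4 + sqrt(6)*sin(7*pi/16)*cos(pi/16)/4 - sqrt(6)*I*cos(pi/16)*cos(7*pi/16)/4 - sqrt(6)*I*exp(-I*pi/4)*sin(pi/16)*cos(7*pi/16)/4 - sqrt(2)*I*exp(I*pi/4)*sin(pi/16)*cos(7*pi/16)/4 + sqrt(2)*exp(I*pi/4)*sin(pi/16)*sin(7*pi/16)/4 + sqrt(2)*I*cos(pi/16)*cos(7*pi/16)/4 - sqrt(6)*exp(-I*pi/4)*sin(pi/16)*sin(7*pi/16)/4 on |0>, -sqrt(6)*sin(pi/16)*sin(7*pi/16)/4 - sqrt(2)*sin(pi/16)*cos(7*pi/16)/4 + sqrt(2)*exp(-I*pi/4)*sin(7*pi/16)*cos(pi/16)/4 - sqrt(6)*I*exp(-I*pi/4)*cos(pi/16)*cos(7*pi/16)/4 - sqrt(2)*I*exp(-I*pi/4)*cos(pi/16)*cos(7*pi/16)/4 + sqrt(6)*I*sin(pi/16)*cos(7*pi/16)/4 + sqrt(2)*I*sin(pi/16)*sin(7*pi/16)/4 - sqrt(6)*exp(-I*pi/4)*sin(7*pi/16)*cos(pi/16)/4 on |1>.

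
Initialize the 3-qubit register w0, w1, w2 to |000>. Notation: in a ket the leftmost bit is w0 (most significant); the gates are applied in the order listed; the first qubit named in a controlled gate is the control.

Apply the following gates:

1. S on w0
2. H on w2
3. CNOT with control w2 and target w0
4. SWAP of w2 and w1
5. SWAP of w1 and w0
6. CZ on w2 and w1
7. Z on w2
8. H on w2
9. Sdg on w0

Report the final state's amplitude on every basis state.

After the circuit, the state carries amplitude 1/2 on |000>, 1/2 on |001>, 0 on |010>, 0 on |011>, 0 on |100>, 0 on |101>, -I/2 on |110>, -I/2 on |111>.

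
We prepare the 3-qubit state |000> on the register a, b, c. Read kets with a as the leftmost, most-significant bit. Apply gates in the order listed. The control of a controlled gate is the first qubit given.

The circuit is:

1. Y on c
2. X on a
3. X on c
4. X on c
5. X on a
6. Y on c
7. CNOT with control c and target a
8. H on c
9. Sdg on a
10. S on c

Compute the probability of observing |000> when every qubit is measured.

Outcome |000> occurs with probability 1/2. Key observation: gates 1-6 undo each other exactly, leaving only the rest of the circuit to track.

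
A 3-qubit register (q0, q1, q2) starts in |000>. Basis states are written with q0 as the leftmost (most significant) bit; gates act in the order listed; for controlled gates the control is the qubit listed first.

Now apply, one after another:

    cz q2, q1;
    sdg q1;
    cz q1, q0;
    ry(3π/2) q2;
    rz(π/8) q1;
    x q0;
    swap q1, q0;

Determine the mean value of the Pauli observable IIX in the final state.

The expectation value of IIX is -1.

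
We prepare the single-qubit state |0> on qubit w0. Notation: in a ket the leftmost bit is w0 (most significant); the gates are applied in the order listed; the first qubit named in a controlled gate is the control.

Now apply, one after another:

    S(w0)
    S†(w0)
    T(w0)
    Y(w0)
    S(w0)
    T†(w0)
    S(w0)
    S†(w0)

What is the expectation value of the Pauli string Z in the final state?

The expectation value of Z is -1.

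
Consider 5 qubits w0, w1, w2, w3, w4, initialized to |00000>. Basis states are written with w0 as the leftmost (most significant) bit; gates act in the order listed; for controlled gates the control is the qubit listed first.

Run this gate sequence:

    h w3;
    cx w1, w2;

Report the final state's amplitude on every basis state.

The final amplitudes are sqrt(2)/2 on |00000>, sqrt(2)/2 on |00010>, and 0 on every other basis state.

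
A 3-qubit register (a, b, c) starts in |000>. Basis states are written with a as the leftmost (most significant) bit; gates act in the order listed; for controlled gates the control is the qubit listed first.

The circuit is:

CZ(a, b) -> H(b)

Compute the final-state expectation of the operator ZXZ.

In the final state, ZXZ has expectation 1.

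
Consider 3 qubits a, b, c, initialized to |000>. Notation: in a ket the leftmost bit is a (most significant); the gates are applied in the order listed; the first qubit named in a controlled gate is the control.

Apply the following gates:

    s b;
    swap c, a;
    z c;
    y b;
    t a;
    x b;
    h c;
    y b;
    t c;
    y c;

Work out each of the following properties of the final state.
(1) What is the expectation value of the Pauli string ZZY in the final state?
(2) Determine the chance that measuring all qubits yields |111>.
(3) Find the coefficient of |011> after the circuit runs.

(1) The observable ZZY averages to -sqrt(2)/2.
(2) A full measurement returns |111> with probability 0.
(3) |011> carries amplitude -sqrt(2)*I/2 in the final state.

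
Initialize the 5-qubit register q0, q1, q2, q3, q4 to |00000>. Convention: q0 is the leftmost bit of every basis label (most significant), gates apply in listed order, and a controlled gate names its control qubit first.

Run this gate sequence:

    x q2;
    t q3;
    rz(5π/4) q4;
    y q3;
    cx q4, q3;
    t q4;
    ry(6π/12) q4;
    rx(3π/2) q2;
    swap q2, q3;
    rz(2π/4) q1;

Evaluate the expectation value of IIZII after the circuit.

The observable IIZII averages to -1.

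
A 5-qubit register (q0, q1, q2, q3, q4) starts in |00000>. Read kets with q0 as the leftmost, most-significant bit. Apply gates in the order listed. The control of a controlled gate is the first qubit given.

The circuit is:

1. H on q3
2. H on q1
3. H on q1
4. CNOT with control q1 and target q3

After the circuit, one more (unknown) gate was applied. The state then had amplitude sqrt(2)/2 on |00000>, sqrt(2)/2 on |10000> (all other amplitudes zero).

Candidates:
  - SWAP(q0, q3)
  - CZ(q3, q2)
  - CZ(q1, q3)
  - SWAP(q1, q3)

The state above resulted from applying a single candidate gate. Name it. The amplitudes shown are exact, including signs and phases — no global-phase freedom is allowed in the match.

The applied gate was SWAP(q0, q3). Key observation: gates 2-3 undo each other exactly, leaving only the rest of the circuit to track.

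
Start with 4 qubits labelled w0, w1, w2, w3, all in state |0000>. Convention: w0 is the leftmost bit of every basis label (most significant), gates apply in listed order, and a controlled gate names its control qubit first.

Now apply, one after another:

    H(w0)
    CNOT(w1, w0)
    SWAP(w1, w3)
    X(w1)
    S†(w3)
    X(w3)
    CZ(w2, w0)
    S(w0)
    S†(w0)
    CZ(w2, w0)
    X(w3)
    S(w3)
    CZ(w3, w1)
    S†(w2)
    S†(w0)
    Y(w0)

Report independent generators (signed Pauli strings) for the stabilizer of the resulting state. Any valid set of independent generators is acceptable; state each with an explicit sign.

One valid set of independent stabilizer generators is -YIII, -IZII, +IIZI, +IIIZ (any independent generating set of the same group is equally correct). Key observation: the block from step 5 through step 12 cancels to the identity and can be dropped.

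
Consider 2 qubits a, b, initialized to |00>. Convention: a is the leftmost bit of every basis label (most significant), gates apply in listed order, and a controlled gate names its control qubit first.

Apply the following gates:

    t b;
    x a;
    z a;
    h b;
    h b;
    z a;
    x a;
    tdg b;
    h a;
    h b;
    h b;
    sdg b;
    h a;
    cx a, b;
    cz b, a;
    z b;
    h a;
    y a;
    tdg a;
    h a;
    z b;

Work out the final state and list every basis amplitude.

After the circuit, the state carries amplitude -I/2 + exp(I*pi/4)/2 on |00>, 0 on |01>, -I/2 - exp(I*pi/4)/2 on |10>, 0 on |11>. Key observation: gates 1-8 undo each other exactly, leaving only the rest of the circuit to track.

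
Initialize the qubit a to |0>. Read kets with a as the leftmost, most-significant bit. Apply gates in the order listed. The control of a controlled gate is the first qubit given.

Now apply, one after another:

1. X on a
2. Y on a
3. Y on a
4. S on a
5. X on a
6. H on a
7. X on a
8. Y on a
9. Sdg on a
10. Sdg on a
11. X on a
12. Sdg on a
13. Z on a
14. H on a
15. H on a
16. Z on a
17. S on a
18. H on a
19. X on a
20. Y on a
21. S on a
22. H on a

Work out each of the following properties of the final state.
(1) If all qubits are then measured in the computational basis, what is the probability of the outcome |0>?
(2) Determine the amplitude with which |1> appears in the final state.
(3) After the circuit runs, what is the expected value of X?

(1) The probability of measuring |0> is 1/2. Key observation: the block from step 12 through step 17 cancels to the identity and can be dropped.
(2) |1> carries amplitude -sqrt(2)*I/2 in the final state.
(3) In the final state, X has expectation 1.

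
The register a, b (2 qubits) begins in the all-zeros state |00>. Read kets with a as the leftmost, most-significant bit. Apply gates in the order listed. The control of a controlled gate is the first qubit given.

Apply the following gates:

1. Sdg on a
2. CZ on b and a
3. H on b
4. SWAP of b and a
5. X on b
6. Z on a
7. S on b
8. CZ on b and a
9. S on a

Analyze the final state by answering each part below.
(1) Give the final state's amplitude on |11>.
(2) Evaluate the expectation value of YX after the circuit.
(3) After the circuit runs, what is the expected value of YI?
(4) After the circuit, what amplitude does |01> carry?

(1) |11> carries amplitude -sqrt(2)/2 in the final state.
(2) The expectation value of YX is 0.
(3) In the final state, YI has expectation 1.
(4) |01> carries amplitude sqrt(2)*I/2 in the final state.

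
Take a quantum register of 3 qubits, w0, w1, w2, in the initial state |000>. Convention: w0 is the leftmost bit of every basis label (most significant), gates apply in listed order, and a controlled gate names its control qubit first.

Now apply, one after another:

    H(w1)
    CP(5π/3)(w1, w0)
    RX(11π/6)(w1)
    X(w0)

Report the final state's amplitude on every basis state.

After the circuit, the state carries amplitude -(1 - I)*(1 + sqrt(3)*I)/4 on |100>, -(1 - I)*(1 + sqrt(3)*I)/4 on |110>, and 0 on every other basis state.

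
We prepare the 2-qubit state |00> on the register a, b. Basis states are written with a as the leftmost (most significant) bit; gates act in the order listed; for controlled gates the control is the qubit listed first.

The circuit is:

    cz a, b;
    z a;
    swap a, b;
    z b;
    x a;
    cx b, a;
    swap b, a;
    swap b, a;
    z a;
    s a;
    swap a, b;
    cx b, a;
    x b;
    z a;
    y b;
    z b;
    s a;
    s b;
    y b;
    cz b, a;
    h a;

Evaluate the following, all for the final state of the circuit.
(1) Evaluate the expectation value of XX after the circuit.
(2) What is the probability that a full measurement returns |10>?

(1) The observable XX averages to 0.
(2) The probability of measuring |10> is 1/2.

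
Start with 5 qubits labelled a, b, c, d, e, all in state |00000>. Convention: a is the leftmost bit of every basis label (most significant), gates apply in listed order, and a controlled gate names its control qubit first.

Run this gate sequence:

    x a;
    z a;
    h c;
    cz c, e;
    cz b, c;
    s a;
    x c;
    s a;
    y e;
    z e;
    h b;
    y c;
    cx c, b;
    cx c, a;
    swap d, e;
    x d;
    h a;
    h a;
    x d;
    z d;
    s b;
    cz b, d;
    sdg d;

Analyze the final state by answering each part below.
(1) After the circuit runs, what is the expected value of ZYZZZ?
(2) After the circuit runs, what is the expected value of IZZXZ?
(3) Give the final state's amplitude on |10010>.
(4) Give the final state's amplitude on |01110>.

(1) In the final state, ZYZZZ has expectation -1. Key observation: gates 16-19 undo each other exactly, leaving only the rest of the circuit to track.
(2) The observable IZZXZ averages to 0.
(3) The final state's coefficient on |10010> equals -I/2.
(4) |01110> carries amplitude 1/2 in the final state.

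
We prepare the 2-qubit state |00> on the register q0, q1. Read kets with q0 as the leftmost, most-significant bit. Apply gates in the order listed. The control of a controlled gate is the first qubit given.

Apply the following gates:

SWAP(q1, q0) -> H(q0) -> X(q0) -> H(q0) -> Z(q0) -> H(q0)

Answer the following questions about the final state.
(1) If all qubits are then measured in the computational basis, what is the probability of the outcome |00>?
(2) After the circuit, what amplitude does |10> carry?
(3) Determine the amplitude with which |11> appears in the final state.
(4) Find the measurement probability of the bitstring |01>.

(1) Outcome |00> occurs with probability 1/2.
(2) The amplitude on |10> is sqrt(2)/2.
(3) The amplitude on |11> is 0.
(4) The probability of measuring |01> is 0.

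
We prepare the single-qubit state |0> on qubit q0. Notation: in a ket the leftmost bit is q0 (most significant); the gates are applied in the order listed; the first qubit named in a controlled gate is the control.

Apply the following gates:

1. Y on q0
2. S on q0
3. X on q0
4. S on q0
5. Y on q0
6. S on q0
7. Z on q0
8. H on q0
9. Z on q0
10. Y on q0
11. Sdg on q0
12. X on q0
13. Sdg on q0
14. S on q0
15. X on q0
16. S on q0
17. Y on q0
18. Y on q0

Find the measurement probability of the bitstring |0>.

Outcome |0> occurs with probability 1/2. Key observation: steps 10-17 multiply out to the identity, so the circuit reduces to the remaining gates.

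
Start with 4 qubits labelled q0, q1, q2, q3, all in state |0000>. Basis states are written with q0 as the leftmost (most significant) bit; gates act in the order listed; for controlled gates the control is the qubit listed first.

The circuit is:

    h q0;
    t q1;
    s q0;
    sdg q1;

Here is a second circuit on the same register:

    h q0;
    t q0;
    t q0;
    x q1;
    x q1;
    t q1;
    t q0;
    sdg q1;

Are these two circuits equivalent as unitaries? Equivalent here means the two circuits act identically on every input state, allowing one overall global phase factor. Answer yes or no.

No: there is an input state on which the two circuits produce genuinely different outputs (not merely differing by a phase).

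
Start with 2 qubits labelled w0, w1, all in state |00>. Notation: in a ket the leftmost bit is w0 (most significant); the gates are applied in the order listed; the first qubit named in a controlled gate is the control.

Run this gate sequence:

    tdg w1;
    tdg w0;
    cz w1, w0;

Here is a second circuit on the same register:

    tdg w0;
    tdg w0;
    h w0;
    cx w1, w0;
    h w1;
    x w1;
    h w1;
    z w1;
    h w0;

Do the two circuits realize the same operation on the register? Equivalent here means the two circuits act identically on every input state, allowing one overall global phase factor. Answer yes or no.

No, they are not equivalent — no single phase factor reconciles the two unitaries.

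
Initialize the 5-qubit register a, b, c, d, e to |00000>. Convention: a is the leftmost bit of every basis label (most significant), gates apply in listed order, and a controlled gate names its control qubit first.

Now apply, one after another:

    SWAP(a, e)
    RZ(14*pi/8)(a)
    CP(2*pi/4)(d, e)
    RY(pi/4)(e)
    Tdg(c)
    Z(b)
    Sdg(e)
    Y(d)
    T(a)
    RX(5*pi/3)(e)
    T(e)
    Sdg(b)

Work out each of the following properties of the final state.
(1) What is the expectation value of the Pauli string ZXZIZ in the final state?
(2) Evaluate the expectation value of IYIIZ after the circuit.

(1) The observable ZXZIZ averages to 0.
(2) In the final state, IYIIZ has expectation 0.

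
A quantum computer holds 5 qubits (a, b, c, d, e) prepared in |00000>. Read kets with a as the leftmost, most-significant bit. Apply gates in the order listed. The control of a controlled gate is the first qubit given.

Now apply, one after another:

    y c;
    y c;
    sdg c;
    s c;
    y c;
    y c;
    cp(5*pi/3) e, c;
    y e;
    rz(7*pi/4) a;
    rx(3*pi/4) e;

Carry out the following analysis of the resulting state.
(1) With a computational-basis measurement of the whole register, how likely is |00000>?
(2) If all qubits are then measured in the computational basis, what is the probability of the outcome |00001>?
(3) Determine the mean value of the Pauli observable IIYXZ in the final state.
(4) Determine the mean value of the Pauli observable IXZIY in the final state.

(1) The probability of measuring |00000> is sqrt(2)/4 + 1/2. Key observation: gates 1-6 undo each other exactly, leaving only the rest of the circuit to track.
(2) A full measurement returns |00001> with probability 1/2 - sqrt(2)/4.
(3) The expectation value of IIYXZ is 0.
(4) In the final state, IXZIY has expectation 0.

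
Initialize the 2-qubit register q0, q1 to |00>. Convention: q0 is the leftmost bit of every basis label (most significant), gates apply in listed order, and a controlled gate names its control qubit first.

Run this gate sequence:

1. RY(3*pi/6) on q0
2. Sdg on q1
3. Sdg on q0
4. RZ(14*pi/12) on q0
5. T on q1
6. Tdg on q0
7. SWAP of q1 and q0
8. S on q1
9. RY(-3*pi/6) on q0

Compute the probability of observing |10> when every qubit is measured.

A full measurement returns |10> with probability 1/4.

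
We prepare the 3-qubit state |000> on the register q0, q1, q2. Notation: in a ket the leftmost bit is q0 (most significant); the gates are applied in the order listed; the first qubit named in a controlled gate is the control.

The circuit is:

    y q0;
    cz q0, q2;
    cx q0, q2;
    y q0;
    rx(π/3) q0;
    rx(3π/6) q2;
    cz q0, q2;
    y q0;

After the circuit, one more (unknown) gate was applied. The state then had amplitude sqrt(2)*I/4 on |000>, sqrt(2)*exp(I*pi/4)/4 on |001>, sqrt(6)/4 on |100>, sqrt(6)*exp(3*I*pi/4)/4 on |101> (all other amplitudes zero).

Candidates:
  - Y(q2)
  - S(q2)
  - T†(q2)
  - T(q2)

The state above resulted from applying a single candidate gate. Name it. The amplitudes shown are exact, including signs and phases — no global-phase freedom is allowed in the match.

The unique candidate consistent with the amplitudes is T(q2).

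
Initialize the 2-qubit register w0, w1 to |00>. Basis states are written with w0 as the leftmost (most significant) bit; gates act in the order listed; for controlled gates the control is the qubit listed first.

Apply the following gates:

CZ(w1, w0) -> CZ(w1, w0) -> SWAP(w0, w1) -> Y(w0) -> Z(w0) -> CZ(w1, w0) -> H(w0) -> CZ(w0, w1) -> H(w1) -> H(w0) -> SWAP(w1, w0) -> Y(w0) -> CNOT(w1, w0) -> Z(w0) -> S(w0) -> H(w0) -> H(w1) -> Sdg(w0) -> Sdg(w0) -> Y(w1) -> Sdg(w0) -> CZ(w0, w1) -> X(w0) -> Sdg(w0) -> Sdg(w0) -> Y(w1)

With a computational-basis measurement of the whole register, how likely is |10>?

The probability of measuring |10> is 1/4.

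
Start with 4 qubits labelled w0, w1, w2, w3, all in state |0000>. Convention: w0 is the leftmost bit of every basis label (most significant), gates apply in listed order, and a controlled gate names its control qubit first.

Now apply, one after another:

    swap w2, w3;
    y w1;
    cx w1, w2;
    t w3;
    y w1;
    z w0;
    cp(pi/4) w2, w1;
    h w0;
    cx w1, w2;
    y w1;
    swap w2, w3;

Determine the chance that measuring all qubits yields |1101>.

Outcome |1101> occurs with probability 1/2.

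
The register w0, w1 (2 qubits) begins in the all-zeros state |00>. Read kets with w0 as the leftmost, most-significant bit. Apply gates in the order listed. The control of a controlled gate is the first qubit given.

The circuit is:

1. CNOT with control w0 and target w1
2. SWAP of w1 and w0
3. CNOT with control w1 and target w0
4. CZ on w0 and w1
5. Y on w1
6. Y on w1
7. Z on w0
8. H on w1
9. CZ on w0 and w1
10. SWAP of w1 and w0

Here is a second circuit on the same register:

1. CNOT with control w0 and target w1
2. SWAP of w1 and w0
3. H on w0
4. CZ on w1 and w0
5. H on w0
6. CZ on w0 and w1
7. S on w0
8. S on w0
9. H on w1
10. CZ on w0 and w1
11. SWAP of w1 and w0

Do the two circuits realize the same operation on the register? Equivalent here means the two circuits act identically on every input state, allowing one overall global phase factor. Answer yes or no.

Yes: on every input state the two circuits agree up to one overall phase factor.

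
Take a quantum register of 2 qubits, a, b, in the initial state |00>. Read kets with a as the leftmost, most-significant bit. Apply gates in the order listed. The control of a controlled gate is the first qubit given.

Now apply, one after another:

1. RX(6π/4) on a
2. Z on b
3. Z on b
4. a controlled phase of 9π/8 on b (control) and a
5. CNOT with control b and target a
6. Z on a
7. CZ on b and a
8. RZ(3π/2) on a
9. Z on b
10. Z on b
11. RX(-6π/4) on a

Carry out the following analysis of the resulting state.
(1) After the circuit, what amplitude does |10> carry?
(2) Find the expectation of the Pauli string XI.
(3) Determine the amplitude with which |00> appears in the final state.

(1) |10> carries amplitude (1 + I)*exp(I*pi/4)/2 in the final state.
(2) The expectation value of XI is -1.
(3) The amplitude on |00> is (-1 - I)*exp(I*pi/4)/2.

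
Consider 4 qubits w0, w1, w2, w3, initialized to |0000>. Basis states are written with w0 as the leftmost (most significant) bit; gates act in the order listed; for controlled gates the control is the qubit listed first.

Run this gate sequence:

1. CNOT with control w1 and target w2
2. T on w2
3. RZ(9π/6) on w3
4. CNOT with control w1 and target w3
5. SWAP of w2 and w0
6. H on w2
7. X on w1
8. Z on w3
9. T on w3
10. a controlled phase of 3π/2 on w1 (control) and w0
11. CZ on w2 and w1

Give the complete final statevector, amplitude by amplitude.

After the circuit, the state carries amplitude -sqrt(2)*exp(I*pi/4)/2 on |0100>, sqrt(2)*exp(I*pi/4)/2 on |0110>, and 0 on every other basis state.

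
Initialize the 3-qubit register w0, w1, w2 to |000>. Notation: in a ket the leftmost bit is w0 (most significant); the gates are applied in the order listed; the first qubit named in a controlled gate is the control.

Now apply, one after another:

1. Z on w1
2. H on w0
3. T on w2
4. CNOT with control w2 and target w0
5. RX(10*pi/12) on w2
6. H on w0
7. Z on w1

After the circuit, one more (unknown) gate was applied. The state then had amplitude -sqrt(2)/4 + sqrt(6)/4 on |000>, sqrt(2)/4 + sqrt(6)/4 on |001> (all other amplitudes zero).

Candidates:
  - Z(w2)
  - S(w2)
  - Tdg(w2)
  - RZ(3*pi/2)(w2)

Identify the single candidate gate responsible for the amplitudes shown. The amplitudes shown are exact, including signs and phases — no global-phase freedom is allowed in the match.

The unique candidate consistent with the amplitudes is S(w2).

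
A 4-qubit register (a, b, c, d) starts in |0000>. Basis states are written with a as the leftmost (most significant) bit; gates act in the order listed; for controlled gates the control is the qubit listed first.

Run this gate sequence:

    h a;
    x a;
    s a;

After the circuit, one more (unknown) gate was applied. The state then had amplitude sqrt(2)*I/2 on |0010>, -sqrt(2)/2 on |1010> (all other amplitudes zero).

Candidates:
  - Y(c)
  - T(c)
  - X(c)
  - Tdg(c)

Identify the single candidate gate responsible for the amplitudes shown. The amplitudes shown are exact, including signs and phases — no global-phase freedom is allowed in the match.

The applied gate was Y(c).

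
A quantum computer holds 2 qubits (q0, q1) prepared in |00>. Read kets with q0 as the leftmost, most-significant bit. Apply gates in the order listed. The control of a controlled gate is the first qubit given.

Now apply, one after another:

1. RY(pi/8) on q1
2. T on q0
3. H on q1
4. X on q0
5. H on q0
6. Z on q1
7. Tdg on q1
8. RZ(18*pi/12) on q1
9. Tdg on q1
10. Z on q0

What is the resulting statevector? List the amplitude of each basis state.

The resulting statevector has amplitude -sqrt(2)*exp(I*pi/4)*sin(5*pi/16)/2 on |00>, -sqrt(2)*exp(I*pi/4)*sin(3*pi/16)/2 on |01>, -sqrt(2)*exp(I*pi/4)*sin(5*pi/16)/2 on |10>, -sqrt(2)*exp(I*pi/4)*sin(3*pi/16)/2 on |11>.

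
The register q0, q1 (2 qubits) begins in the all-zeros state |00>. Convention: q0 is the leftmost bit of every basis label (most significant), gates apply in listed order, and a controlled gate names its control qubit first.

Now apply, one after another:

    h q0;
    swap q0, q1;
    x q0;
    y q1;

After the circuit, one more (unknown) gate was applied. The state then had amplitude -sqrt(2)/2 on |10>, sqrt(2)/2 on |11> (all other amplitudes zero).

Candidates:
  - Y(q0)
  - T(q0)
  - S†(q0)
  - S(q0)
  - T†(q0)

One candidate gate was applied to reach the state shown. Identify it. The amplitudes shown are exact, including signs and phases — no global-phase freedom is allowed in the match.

The applied gate was S†(q0).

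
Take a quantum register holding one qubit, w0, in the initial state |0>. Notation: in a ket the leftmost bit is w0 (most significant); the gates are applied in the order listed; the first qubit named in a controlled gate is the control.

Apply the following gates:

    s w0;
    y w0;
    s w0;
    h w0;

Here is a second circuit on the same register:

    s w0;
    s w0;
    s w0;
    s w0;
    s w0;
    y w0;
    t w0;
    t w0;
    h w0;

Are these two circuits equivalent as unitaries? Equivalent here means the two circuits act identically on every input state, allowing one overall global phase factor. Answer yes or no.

Yes — the two circuits implement the same unitary up to a global phase.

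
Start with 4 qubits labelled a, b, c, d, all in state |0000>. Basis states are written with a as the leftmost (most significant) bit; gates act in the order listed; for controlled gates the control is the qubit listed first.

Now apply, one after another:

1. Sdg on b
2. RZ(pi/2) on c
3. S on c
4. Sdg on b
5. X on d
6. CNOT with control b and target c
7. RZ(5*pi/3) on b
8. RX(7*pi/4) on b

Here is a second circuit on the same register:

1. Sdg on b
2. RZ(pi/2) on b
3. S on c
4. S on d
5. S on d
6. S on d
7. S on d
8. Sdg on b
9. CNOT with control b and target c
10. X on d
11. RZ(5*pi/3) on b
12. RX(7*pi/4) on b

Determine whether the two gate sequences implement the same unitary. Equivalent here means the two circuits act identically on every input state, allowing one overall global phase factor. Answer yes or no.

No — the two circuits implement different unitaries, even allowing a global phase.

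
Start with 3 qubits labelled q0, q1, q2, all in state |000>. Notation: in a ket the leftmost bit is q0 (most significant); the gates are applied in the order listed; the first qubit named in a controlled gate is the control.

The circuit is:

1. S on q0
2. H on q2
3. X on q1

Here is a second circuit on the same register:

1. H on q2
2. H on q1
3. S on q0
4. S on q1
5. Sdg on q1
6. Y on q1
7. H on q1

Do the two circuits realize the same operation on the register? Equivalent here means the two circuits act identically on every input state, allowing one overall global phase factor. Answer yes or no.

No: there is an input state on which the two circuits produce genuinely different outputs (not merely differing by a phase).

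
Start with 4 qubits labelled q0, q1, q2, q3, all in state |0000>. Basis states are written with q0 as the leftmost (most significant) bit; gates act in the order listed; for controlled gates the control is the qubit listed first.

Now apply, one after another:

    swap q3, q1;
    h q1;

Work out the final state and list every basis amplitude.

The final amplitudes are sqrt(2)/2 on |0000>, sqrt(2)/2 on |0100>, and 0 on every other basis state.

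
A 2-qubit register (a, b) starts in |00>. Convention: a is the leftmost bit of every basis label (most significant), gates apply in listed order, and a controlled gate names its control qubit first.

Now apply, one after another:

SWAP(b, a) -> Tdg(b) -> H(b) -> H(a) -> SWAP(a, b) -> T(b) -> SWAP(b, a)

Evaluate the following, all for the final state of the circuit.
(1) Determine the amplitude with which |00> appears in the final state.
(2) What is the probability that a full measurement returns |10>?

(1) |00> carries amplitude 1/2 in the final state.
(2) Outcome |10> occurs with probability 1/4.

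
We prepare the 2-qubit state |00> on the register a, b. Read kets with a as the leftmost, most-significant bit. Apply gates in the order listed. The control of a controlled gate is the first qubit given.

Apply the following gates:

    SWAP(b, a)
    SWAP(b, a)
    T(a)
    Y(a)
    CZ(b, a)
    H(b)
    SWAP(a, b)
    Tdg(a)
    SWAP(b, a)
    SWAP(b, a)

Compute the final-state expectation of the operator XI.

The observable XI averages to sqrt(2)/2.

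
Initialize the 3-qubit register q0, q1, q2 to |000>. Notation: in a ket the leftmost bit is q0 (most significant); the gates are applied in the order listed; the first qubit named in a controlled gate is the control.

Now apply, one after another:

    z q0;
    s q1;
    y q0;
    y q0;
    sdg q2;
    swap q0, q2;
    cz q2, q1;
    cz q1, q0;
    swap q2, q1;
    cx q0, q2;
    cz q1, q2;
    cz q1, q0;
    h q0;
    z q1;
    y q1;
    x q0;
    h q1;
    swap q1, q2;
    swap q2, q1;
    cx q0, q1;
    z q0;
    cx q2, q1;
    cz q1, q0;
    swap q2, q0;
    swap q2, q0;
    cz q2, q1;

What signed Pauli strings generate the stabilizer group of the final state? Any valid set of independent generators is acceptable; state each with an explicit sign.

The stabilizer group can be generated by +XZI, -ZXI, +IIZ, among other valid generating sets. Key observation: steps 24-25 multiply out to the identity, so the circuit reduces to the remaining gates.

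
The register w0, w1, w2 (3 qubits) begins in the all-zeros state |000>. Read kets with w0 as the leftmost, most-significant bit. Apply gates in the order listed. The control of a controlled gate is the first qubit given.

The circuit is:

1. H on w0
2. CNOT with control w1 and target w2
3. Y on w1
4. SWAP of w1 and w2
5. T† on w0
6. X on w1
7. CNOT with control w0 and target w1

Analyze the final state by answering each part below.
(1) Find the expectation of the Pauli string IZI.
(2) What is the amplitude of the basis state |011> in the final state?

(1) In the final state, IZI has expectation 0.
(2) The amplitude on |011> is sqrt(2)*I/2.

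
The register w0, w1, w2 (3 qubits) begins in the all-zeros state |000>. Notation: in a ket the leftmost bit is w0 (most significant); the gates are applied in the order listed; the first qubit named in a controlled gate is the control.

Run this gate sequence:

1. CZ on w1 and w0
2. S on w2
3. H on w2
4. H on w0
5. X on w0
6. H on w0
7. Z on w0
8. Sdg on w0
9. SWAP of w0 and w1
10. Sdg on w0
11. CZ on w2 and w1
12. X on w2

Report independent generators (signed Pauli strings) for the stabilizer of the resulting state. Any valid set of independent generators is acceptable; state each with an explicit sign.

One valid set of independent stabilizer generators is +IIX, +ZII, +IZI (any independent generating set of the same group is equally correct). Key observation: the block from step 4 through step 7 cancels to the identity and can be dropped.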